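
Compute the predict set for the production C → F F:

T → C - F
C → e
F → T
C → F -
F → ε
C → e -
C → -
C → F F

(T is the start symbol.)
PREDICT(C → F F) = (FIRST(RHS) \ {ε}) ∪ (FOLLOW(C) if ε ∈ FIRST(RHS), i.e. RHS ⇒* ε)
FIRST(F) = { '-', 'e', ε }
FIRST(F F) = { '-', 'e', ε }
ε ∈ FIRST(F F) (the right-hand side is nullable), so add FOLLOW(C) = { '-' }
PREDICT(C → F F) = { '-', 'e' }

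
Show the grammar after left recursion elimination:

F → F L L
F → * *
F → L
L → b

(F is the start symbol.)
F → * * F'
F → L F'
F' → L L F'
F' → ε
L → b

F is directly left-recursive. The standard transformation for
  A → A α₁ | ... | A α_m | β₁ | ... | β_n
is
  A  → β₁ A' | ... | β_n A'
  A' → α₁ A' | ... | α_m A' | ε

F → * * becomes F → * * F'
F → L becomes F → L F'
F → F L L becomes F' → L L F'
Add F' → ε

Productions for other non-terminals are unchanged:
  L → b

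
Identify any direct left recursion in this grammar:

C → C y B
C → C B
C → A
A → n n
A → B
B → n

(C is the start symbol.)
C → C y B: LEFT RECURSIVE (starts with C)
C → C B: LEFT RECURSIVE (starts with C)
C → A: starts with A
A → n n: starts with n
A → B: starts with B
B → n: starts with n

The grammar has direct left recursion on: C.

Answer: Yes, C is left-recursive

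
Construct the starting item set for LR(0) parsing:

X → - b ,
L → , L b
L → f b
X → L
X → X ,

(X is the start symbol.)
First, augment the grammar with X' → X
I₀ = CLOSURE({ [X' → . X] }):
  [X' → . X] has the dot before X: add [X → . - b ,], [X → . L], [X → . X ,]
  [X → . L] has the dot before L: add [L → . , L b], [L → . f b]
No further items can be added.

I₀ = { [L → . , L b], [L → . f b], [X → . - b ,], [X → . L], [X → . X ,], [X' → . X] }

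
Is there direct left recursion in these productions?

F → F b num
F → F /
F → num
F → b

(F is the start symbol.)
Direct left recursion occurs when N → N α for some non-terminal N (the right-hand side begins with the left-hand side itself).

F → F b num: LEFT RECURSIVE (starts with F)
F → F /: LEFT RECURSIVE (starts with F)
F → num: starts with num
F → b: starts with b

The grammar has direct left recursion on: F.

Answer: Yes, F is left-recursive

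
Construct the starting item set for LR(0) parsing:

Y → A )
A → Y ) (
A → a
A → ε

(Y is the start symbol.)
{ [A → . Y ) (], [A → . a], [A → .], [Y → . A )], [Y' → . Y] }

First, augment the grammar with Y' → Y
I₀ = CLOSURE({ [Y' → . Y] }):
  [Y' → . Y] has the dot before Y: add [Y → . A )]
  [Y → . A )] has the dot before A: add [A → . Y ) (], [A → . a], [A → .]
No further items can be added.

I₀ = { [A → . Y ) (], [A → . a], [A → .], [Y → . A )], [Y' → . Y] }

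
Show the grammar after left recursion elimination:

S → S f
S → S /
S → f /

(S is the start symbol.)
S → f / S'
S' → f S'
S' → / S'
S' → ε

S is directly left-recursive. The standard transformation for
  A → A α₁ | ... | A α_m | β₁ | ... | β_n
is
  A  → β₁ A' | ... | β_n A'
  A' → α₁ A' | ... | α_m A' | ε

S → f / becomes S → f / S'
S → S f becomes S' → f S'
S → S / becomes S' → / S'
Add S' → ε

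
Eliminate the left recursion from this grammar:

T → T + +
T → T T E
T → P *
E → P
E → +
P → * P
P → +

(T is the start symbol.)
T → P * T'
T' → + + T'
T' → T E T'
T' → ε
E → P
E → +
P → * P
P → +

T is directly left-recursive. The standard transformation for
  A → A α₁ | ... | A α_m | β₁ | ... | β_n
is
  A  → β₁ A' | ... | β_n A'
  A' → α₁ A' | ... | α_m A' | ε

T → P * becomes T → P * T'
T → T + + becomes T' → + + T'
T → T T E becomes T' → T E T'
Add T' → ε

Productions for other non-terminals are unchanged:
  E → P
  E → +
  P → * P
  P → +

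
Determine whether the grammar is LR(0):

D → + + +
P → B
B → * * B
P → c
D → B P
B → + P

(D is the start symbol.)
A grammar is LR(0) if no state in the canonical LR(0) collection has:
  - both a shift item (dot before a terminal) and a complete item (shift-reduce conflict), or
  - two or more complete items (reduce-reduce conflict; the accept item [D' → D .] counts as a complete item here).

Augment with D' → D and build the canonical LR(0) collection (I0 = CLOSURE({[D' → . D]}), then GOTO on every symbol after a dot until no new states appear). It has 14 states:
  I0: { [B → . * * B], [B → . + P], [D → . + + +], [D → . B P], [D' → . D] }  — shift
  I1: { [B → * . * B] }  — shift
  I2: { [B → + . P], [B → . * * B], [B → . + P], [D → + . + +], [P → . B], [P → . c] }  — shift
  I3: { [B → . * * B], [B → . + P], [D → B . P], [P → . B], [P → . c] }  — shift
  I4: { [D' → D .] }  — accept
  I5: { [B → + . P], [B → . * * B], [B → . + P], [P → . B], [P → . c] }  — shift
  I6: { [P → B .] }  — reduce
  I7: { [D → B P .] }  — reduce
  I8: { [P → c .] }  — reduce
  I9: { [B → + P .] }  — reduce
  I10: { [B → + . P], [B → . * * B], [B → . + P], [D → + + . +], [P → . B], [P → . c] }  — shift
  I11: { [B → + . P], [B → . * * B], [B → . + P], [D → + + + .], [P → . B], [P → . c] }  — shift, reduce
  I12: { [B → * * . B], [B → . * * B], [B → . + P] }  — shift
  I13: { [B → * * B .] }  — reduce

Conflict in state I11:
  Shift-reduce conflict between [D → + + + .] and [B → . * * B]
So the grammar is NOT LR(0).

Answer: No. Shift-reduce conflict between [D → + + + .] and [B → . * * B]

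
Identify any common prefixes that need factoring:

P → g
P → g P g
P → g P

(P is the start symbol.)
Left-factoring is needed when two productions for the same non-terminal
share a common prefix on the right-hand side.

Productions for P:
  P → g
  P → g P g
  P → g P

Found common prefix 'g' in productions for P

Answer: Yes, P has productions with common prefix 'g'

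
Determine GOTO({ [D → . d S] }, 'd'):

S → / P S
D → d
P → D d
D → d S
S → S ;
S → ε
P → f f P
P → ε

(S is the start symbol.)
{ [D → d . S], [S → . / P S], [S → . S ;], [S → .] }

GOTO(I, 'd') = CLOSURE({ [A → αX.β] : [A → α.Xβ] ∈ I, X = 'd' })

Items with dot before 'd', with the dot advanced:
  [D → . d S] → [D → d . S]
Closure of the advanced items:
  [D → d . S] has the dot before S: add [S → . / P S], [S → . S ;], [S → .]

GOTO = { [D → d . S], [S → . / P S], [S → . S ;], [S → .] }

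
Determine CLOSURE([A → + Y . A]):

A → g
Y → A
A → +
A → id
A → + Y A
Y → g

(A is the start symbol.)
{ [A → + Y . A], [A → . + Y A], [A → . +], [A → . g], [A → . id] }

To compute CLOSURE, for each item [A → α.Bβ] where B is a non-terminal, add [B → .γ] for all productions B → γ; repeat for the newly added items until nothing changes.

Start with: [A → + Y . A]
  [A → + Y . A] has the dot before A: add [A → . g], [A → . +], [A → . id], [A → . + Y A]
No further items can be added.

CLOSURE = { [A → + Y . A], [A → . + Y A], [A → . +], [A → . g], [A → . id] }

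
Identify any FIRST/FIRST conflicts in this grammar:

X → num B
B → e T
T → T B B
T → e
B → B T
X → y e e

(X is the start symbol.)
A FIRST/FIRST conflict occurs when two productions N → α and N → β for the same non-terminal have FIRST(α) ∩ FIRST(β) ≠ ∅ (with ε ∈ FIRST of a nullable right-hand side, so two nullable alternatives also conflict).

FIRST sets of the non-terminals at (or reachable through a nullable prefix from) the front of some alternative:
  FIRST(B) = { 'e' }
  FIRST(T) = { 'e' }

Productions for X:
  X → num B: FIRST = { 'num' }
  X → y e e: FIRST = { 'y' }
Productions for B:
  B → e T: FIRST = { 'e' }
  B → B T: FIRST = { 'e' }
Productions for T:
  T → T B B: FIRST = { 'e' }
  T → e: FIRST = { 'e' }

Conflict for B: B → e T and B → B T
  Overlap: { 'e' }
Conflict for T: T → T B B and T → e
  Overlap: { 'e' }

Answer: Yes. B → e T / B → B T on { 'e' }; T → T B B / T → e on { 'e' }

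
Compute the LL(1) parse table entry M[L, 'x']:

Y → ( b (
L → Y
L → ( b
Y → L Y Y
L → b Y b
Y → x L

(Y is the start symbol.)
To find M[L, 'x'], we find productions for L where 'x' is in the predict set (PREDICT(N → α) = (FIRST(α) \ {ε}) ∪ (FOLLOW(N) if α ⇒* ε)).

Relevant sets:
  FIRST(Y) = { '(', 'b', 'x' }

L → Y: PREDICT = { '(', 'b', 'x' }
  'x' is in predict set, so this production goes in M[L, 'x']
L → ( b: PREDICT = { '(' }
L → b Y b: PREDICT = { 'b' }

M[L, 'x'] = L → Y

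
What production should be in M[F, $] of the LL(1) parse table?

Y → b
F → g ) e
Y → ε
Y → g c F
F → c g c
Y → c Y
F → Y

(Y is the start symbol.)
To find M[F, $], we find productions for F where $ is in the predict set (PREDICT(N → α) = (FIRST(α) \ {ε}) ∪ (FOLLOW(N) if α ⇒* ε)).

Relevant sets:
  FIRST(Y) = { 'b', 'c', 'g', ε }
  FOLLOW(F) = { $ }

F → g ) e: PREDICT = { 'g' }
F → c g c: PREDICT = { 'c' }
F → Y: PREDICT = { $, 'b', 'c', 'g' }
  $ is in predict set, so this production goes in M[F, $]

M[F, $] = F → Y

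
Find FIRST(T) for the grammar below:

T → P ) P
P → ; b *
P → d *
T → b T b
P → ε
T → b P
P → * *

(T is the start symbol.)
{ ')', '*', ';', 'b', 'd' }

FIRST sets of the other non-terminals involved (by the same procedure, iterated to a fixed point):
  FIRST(P) = { '*', ';', 'd', ε }

From T → P ) P:
  - P is a non-terminal: add FIRST(P) \ {ε} = { '*', ';', 'd' }
    P is nullable, so continue to the next symbol
  - ')' is a terminal: add ')' and stop
From T → b T b:
  - b is a terminal: add 'b' and stop
From T → b P:
  - b is a terminal: add 'b' and stop

Collecting: FIRST(T) = { ')', '*', ';', 'b', 'd' }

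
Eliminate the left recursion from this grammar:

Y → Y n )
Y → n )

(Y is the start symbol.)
Y → n ) Y'
Y' → n ) Y'
Y' → ε

Y is directly left-recursive. The standard transformation for
  A → A α₁ | ... | A α_m | β₁ | ... | β_n
is
  A  → β₁ A' | ... | β_n A'
  A' → α₁ A' | ... | α_m A' | ε

Y → n ) becomes Y → n ) Y'
Y → Y n ) becomes Y' → n ) Y'
Add Y' → ε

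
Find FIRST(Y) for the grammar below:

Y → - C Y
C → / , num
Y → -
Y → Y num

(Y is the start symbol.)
{ '-' }

From Y → - C Y:
  - '-' is a terminal: add '-' and stop
From Y → -:
  - '-' is a terminal: add '-' and stop
From Y → Y num:
  - Y is the symbol being defined: contributes nothing new
    Y is not nullable, so stop

Collecting: FIRST(Y) = { '-' }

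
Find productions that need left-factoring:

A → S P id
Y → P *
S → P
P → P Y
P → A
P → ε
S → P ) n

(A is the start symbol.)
Yes, S has productions with common prefix 'P'

Left-factoring is needed when two productions for the same non-terminal
share a common prefix on the right-hand side.

Productions for S:
  S → P
  S → P ) n
Productions for P:
  P → P Y
  P → A
  P → ε

Found common prefix 'P' in productions for S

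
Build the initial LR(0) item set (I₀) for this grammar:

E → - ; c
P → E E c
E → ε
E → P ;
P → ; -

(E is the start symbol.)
{ [E → . - ; c], [E → . P ;], [E → .], [E' → . E], [P → . ; -], [P → . E E c] }

First, augment the grammar with E' → E
I₀ = CLOSURE({ [E' → . E] }):
  [E' → . E] has the dot before E: add [E → . - ; c], [E → .], [E → . P ;]
  [E → . P ;] has the dot before P: add [P → . E E c], [P → . ; -]
No further items can be added.

I₀ = { [E → . - ; c], [E → . P ;], [E → .], [E' → . E], [P → . ; -], [P → . E E c] }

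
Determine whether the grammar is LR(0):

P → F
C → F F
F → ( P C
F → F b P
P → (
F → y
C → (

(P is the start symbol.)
A grammar is LR(0) if no state in the canonical LR(0) collection has:
  - both a shift item (dot before a terminal) and a complete item (shift-reduce conflict), or
  - two or more complete items (reduce-reduce conflict; the accept item [P' → P .] counts as a complete item here).

Augment with P' → P and build the canonical LR(0) collection (I0 = CLOSURE({[P' → . P]}), then GOTO on every symbol after a dot until no new states appear). It has 13 states:
  I0: { [F → . ( P C], [F → . F b P], [F → . y], [P → . (], [P → . F], [P' → . P] }  — shift
  I1: { [F → ( . P C], [F → . ( P C], [F → . F b P], [F → . y], [P → ( .], [P → . (], [P → . F] }  — shift, reduce
  I2: { [F → F . b P], [P → F .] }  — shift, reduce
  I3: { [P' → P .] }  — accept
  I4: { [F → y .] }  — reduce
  I5: { [F → . ( P C], [F → . F b P], [F → . y], [F → F b . P], [P → . (], [P → . F] }  — shift
  I6: { [F → F b P .] }  — reduce
  I7: { [C → . (], [C → . F F], [F → ( P . C], [F → . ( P C], [F → . F b P], [F → . y] }  — shift
  I8: { [C → ( .], [F → ( . P C], [F → . ( P C], [F → . F b P], [F → . y], [P → . (], [P → . F] }  — shift, reduce
  I9: { [F → ( P C .] }  — reduce
  I10: { [C → F . F], [F → . ( P C], [F → . F b P], [F → . y], [F → F . b P] }  — shift
  I11: { [F → ( . P C], [F → . ( P C], [F → . F b P], [F → . y], [P → . (], [P → . F] }  — shift
  I12: { [C → F F .], [F → F . b P] }  — shift, reduce

Conflict in state I1:
  Shift-reduce conflict between [P → ( .] and [F → . ( P C]
So the grammar is NOT LR(0).

Answer: No. Shift-reduce conflict between [P → ( .] and [F → . ( P C]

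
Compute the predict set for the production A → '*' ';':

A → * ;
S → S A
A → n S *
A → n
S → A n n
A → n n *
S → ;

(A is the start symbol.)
PREDICT(A → '*' ';') = (FIRST(RHS) \ {ε}) ∪ (FOLLOW(A) if ε ∈ FIRST(RHS), i.e. RHS ⇒* ε)
FIRST('*' ';') = { '*' }
ε ∉ FIRST('*' ';'), so FOLLOW(A) is not added.
PREDICT(A → '*' ';') = { '*' }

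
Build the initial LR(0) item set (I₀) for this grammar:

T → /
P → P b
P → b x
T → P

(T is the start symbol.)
First, augment the grammar with T' → T
I₀ = CLOSURE({ [T' → . T] }):
  [T' → . T] has the dot before T: add [T → . /], [T → . P]
  [T → . P] has the dot before P: add [P → . P b], [P → . b x]
No further items can be added.

I₀ = { [P → . P b], [P → . b x], [T → . /], [T → . P], [T' → . T] }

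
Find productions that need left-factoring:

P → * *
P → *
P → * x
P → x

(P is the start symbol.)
Yes, P has productions with common prefix '*'

Left-factoring is needed when two productions for the same non-terminal
share a common prefix on the right-hand side.

Productions for P:
  P → * *
  P → *
  P → * x
  P → x

Found common prefix '*' in productions for P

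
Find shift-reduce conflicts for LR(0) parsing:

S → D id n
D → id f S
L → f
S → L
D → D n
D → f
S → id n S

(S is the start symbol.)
No shift-reduce conflicts

A shift-reduce conflict occurs when an LR(0) state has both:
  - a complete (reduce) item [A → α .] (dot at the end), and
  - a shift item [B → β . c γ] (dot before a terminal).

Augment with S' → S and build the canonical LR(0) collection (I0 = CLOSURE({[S' → . S]}), then GOTO on every symbol after a dot until no new states appear). It has 13 states:
  I0: { [D → . D n], [D → . f], [D → . id f S], [L → . f], [S → . D id n], [S → . L], [S → . id n S], [S' → . S] }  — shift
  I1: { [D → D . n], [S → D . id n] }  — shift
  I2: { [S → L .] }  — reduce
  I3: { [S' → S .] }  — accept
  I4: { [D → f .], [L → f .] }  — 2 reduces
  I5: { [D → id . f S], [S → id . n S] }  — shift
  I6: { [D → . D n], [D → . f], [D → . id f S], [D → id f . S], [L → . f], [S → . D id n], [S → . L], [S → . id n S] }  — shift
  I7: { [D → . D n], [D → . f], [D → . id f S], [L → . f], [S → . D id n], [S → . L], [S → . id n S], [S → id n . S] }  — shift
  I8: { [S → id n S .] }  — reduce
  I9: { [D → id f S .] }  — reduce
  I10: { [S → D id . n] }  — shift
  I11: { [D → D n .] }  — reduce
  I12: { [S → D id n .] }  — reduce

No state contains both a complete item and a shift item.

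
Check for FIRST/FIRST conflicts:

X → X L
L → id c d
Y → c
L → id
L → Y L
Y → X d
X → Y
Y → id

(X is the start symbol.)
A FIRST/FIRST conflict occurs when two productions N → α and N → β for the same non-terminal have FIRST(α) ∩ FIRST(β) ≠ ∅ (with ε ∈ FIRST of a nullable right-hand side, so two nullable alternatives also conflict).

FIRST sets of the non-terminals at (or reachable through a nullable prefix from) the front of some alternative:
  FIRST(X) = { 'c', 'id' }
  FIRST(Y) = { 'c', 'id' }

Productions for X:
  X → X L: FIRST = { 'c', 'id' }
  X → Y: FIRST = { 'c', 'id' }
Productions for L:
  L → id c d: FIRST = { 'id' }
  L → id: FIRST = { 'id' }
  L → Y L: FIRST = { 'c', 'id' }
Productions for Y:
  Y → c: FIRST = { 'c' }
  Y → X d: FIRST = { 'c', 'id' }
  Y → id: FIRST = { 'id' }

Conflict for X: X → X L and X → Y
  Overlap: { 'c', 'id' }
Conflict for L: L → id c d and L → id
  Overlap: { 'id' }
Conflict for L: L → id c d and L → Y L
  Overlap: { 'id' }
Conflict for L: L → id and L → Y L
  Overlap: { 'id' }
Conflict for Y: Y → c and Y → X d
  Overlap: { 'c' }
Conflict for Y: Y → X d and Y → id
  Overlap: { 'id' }

Answer: Yes. X → X L / X → Y on { 'c', 'id' }; L → id c d / L → id on { 'id' }; L → id c d / L → Y L on { 'id' }; L → id / L → Y L on { 'id' }; Y → c / Y → X d on { 'c' }; Y → X d / Y → id on { 'id' }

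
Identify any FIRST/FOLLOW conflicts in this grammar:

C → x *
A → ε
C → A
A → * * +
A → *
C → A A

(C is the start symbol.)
Nullable non-terminals: A, C.
FIRST sets used below: FIRST(A) = { '*', ε }

A: nullable alternative(s) A → ε; FOLLOW(A) = { $, '*' }
  A → ε: FIRST \ {ε} = { } — this is the only nullable alternative, skip
  A → * * +: FIRST \ {ε} = { '*' } — overlaps FOLLOW(A) on { '*' }: CONFLICT
  A → *: FIRST \ {ε} = { '*' } — overlaps FOLLOW(A) on { '*' }: CONFLICT

C: nullable alternative(s) C → A, C → A A; FOLLOW(C) = { $ }
  C → x *: FIRST \ {ε} = { 'x' } — disjoint from FOLLOW(C)
  C → A: FIRST \ {ε} = { '*' } — disjoint from FOLLOW(C)
  C → A A: FIRST \ {ε} = { '*' } — disjoint from FOLLOW(C)

So the grammar has 2 FIRST/FOLLOW conflicts (marked CONFLICT above).

Answer: Yes. A → '*' '*' '+' with FOLLOW(A) on { '*' }; A → '*' with FOLLOW(A) on { '*' }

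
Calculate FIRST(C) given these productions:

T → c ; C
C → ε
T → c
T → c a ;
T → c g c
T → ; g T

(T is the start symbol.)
To compute FIRST(C), examine every production with C on the left-hand side, reading each right-hand side left to right until a non-nullable symbol is reached.

From C → ε:
  - ε-production, so ε ∈ FIRST(C)

Collecting: FIRST(C) = { ε }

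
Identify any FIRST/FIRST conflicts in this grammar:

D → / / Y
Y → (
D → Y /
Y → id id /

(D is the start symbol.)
A FIRST/FIRST conflict occurs when two productions N → α and N → β for the same non-terminal have FIRST(α) ∩ FIRST(β) ≠ ∅ (with ε ∈ FIRST of a nullable right-hand side, so two nullable alternatives also conflict).

FIRST sets of the non-terminals at (or reachable through a nullable prefix from) the front of some alternative:
  FIRST(Y) = { '(', 'id' }

Productions for D:
  D → / / Y: FIRST = { '/' }
  D → Y /: FIRST = { '(', 'id' }
Productions for Y:
  Y → (: FIRST = { '(' }
  Y → id id /: FIRST = { 'id' }

All alternatives of each non-terminal have pairwise disjoint FIRST sets.

Answer: No FIRST/FIRST conflicts.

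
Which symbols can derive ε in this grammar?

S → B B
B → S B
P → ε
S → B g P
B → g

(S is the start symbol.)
{ 'P' }

A non-terminal is nullable if it can derive ε (the empty string): either it has an ε-production, or it has a production whose right-hand side consists entirely of nullable non-terminals.

ε-productions: P → ε
So P is immediately nullable.
No further non-terminal can be added: every production for the remaining non-terminals contains a terminal or a non-nullable non-terminal.
Nullable = { 'P' }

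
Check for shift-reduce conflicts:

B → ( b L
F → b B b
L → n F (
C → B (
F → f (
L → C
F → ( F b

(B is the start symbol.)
A shift-reduce conflict occurs when an LR(0) state has both:
  - a complete (reduce) item [A → α .] (dot at the end), and
  - a shift item [B → β . c γ] (dot before a terminal).

Augment with B' → B and build the canonical LR(0) collection (I0 = CLOSURE({[B' → . B]}), then GOTO on every symbol after a dot until no new states appear). It has 19 states:
  I0: { [B → . ( b L], [B' → . B] }  — shift
  I1: { [B → ( . b L] }  — shift
  I2: { [B' → B .] }  — accept
  I3: { [B → ( b . L], [B → . ( b L], [C → . B (], [L → . C], [L → . n F (] }  — shift
  I4: { [C → B . (] }  — shift
  I5: { [L → C .] }  — reduce
  I6: { [B → ( b L .] }  — reduce
  I7: { [F → . ( F b], [F → . b B b], [F → . f (], [L → n . F (] }  — shift
  I8: { [F → ( . F b], [F → . ( F b], [F → . b B b], [F → . f (] }  — shift
  I9: { [L → n F . (] }  — shift
  I10: { [B → . ( b L], [F → b . B b] }  — shift
  I11: { [F → f . (] }  — shift
  I12: { [F → f ( .] }  — reduce
  I13: { [F → b B . b] }  — shift
  I14: { [F → b B b .] }  — reduce
  I15: { [L → n F ( .] }  — reduce
  I16: { [F → ( F . b] }  — shift
  I17: { [F → ( F b .] }  — reduce
  I18: { [C → B ( .] }  — reduce

No state contains both a complete item and a shift item.

Answer: No shift-reduce conflicts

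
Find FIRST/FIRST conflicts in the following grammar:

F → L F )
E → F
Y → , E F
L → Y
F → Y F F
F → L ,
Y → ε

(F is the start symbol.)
FIRST sets of the non-terminals at (or reachable through a nullable prefix from) the front of some alternative:
  FIRST(L) = { ',', ε }
  FIRST(F) = { ',' }
  FIRST(Y) = { ',', ε }

Productions for F:
  F → L F ): FIRST = { ',' }
  F → Y F F: FIRST = { ',' }
  F → L ,: FIRST = { ',' }
Productions for Y:
  Y → , E F: FIRST = { ',' }
  Y → ε: FIRST = { ε }
E, L have only one production, so no FIRST/FIRST conflict is possible there.

Conflict for F: F → L F ) and F → Y F F
  Overlap: { ',' }
Conflict for F: F → L F ) and F → L ,
  Overlap: { ',' }
Conflict for F: F → Y F F and F → L ,
  Overlap: { ',' }

Answer: Yes. F → L F ')' / F → Y F F on { ',' }; F → L F ')' / F → L ',' on { ',' }; F → Y F F / F → L ',' on { ',' }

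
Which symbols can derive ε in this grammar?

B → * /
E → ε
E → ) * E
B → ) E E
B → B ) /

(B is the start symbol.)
{ 'E' }

ε-productions: E → ε
So E is immediately nullable.
No further non-terminal can be added: every production for the remaining non-terminals contains a terminal or a non-nullable non-terminal.
Nullable = { 'E' }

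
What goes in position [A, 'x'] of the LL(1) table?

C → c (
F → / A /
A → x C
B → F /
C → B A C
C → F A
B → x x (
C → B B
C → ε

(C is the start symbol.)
A → x C

To find M[A, 'x'], we find productions for A where 'x' is in the predict set (PREDICT(N → α) = (FIRST(α) \ {ε}) ∪ (FOLLOW(N) if α ⇒* ε)).

A → x C: PREDICT = { 'x' }
  'x' is in predict set, so this production goes in M[A, 'x']

M[A, 'x'] = A → x C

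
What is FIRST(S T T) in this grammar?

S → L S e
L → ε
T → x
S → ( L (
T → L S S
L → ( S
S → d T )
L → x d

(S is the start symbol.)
FIRST sets of the non-terminals involved (from the grammar, by fixed-point iteration):
  FIRST(S) = { '(', 'd', 'x' }

To compute FIRST(S T T), process the symbols left to right:
Symbol S is a non-terminal. Add FIRST(S) \ {ε} = { '(', 'd', 'x' }
S is not nullable (ε ∉ FIRST(S)), so stop here.
FIRST(S T T) = { '(', 'd', 'x' }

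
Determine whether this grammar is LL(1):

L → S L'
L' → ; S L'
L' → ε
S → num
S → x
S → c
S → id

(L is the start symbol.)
Relevant sets:
  FOLLOW(L') = { $ }

For L':
  PREDICT(L' → ';' S L') = { ';' }
  PREDICT(L' → ε) = { $ }
For S:
  PREDICT(S → num) = { 'num' }
  PREDICT(S → x) = { 'x' }
  PREDICT(S → c) = { 'c' }
  PREDICT(S → id) = { 'id' }
L has a single production, so nothing to check there.

All predict sets are disjoint. The grammar IS LL(1).

Answer: Yes, the grammar is LL(1).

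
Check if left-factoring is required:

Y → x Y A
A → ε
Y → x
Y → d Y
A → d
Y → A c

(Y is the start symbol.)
Left-factoring is needed when two productions for the same non-terminal
share a common prefix on the right-hand side.

Productions for Y:
  Y → x Y A
  Y → x
  Y → d Y
  Y → A c
Productions for A:
  A → ε
  A → d

Found common prefix 'x' in productions for Y

Answer: Yes, Y has productions with common prefix 'x'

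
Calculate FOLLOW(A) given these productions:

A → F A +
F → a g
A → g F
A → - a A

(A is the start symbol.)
{ $, '+' }

To compute FOLLOW(A), find every occurrence of A on a right-hand side N → α A β: add FIRST(β) \ {ε}, and if β is empty or nullable also add FOLLOW(N). Iterate to a fixed point.

A is the start symbol, so $ ∈ FOLLOW(A).
In A → F A +: A is followed by '+', add FIRST('+') \ {ε} = { '+' }
In A → - a A: A is at the end; this adds FOLLOW(A) to itself — nothing new

Taking the union: FOLLOW(A) = { $, '+' }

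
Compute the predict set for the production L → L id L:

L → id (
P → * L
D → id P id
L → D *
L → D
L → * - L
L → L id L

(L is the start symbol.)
{ '*', 'id' }

PREDICT(L → L id L) = (FIRST(RHS) \ {ε}) ∪ (FOLLOW(L) if ε ∈ FIRST(RHS), i.e. RHS ⇒* ε)
FIRST(L) = { '*', 'id' }
FIRST(L id L) = { '*', 'id' }
ε ∉ FIRST(L id L), so FOLLOW(L) is not added.
PREDICT(L → L id L) = { '*', 'id' }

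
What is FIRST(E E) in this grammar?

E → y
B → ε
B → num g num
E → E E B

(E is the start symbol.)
{ 'y' }

FIRST sets of the non-terminals involved (from the grammar, by fixed-point iteration):
  FIRST(E) = { 'y' }

To compute FIRST(E E), process the symbols left to right:
Symbol E is a non-terminal. Add FIRST(E) \ {ε} = { 'y' }
E is not nullable (ε ∉ FIRST(E)), so stop here.
FIRST(E E) = { 'y' }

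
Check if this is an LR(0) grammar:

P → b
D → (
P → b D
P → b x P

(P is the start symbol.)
No. Shift-reduce conflict between [P → b .] and [D → . (]

Augment with P' → P and build the canonical LR(0) collection (I0 = CLOSURE({[P' → . P]}), then GOTO on every symbol after a dot until no new states appear). It has 7 states:
  I0: { [P → . b D], [P → . b x P], [P → . b], [P' → . P] }  — shift
  I1: { [P' → P .] }  — accept
  I2: { [D → . (], [P → b . D], [P → b . x P], [P → b .] }  — shift, reduce
  I3: { [D → ( .] }  — reduce
  I4: { [P → b D .] }  — reduce
  I5: { [P → . b D], [P → . b x P], [P → . b], [P → b x . P] }  — shift
  I6: { [P → b x P .] }  — reduce

Conflict in state I2:
  Shift-reduce conflict between [P → b .] and [D → . (]
So the grammar is NOT LR(0).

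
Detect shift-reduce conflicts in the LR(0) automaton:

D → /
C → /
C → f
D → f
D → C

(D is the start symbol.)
Augment with D' → D and build the canonical LR(0) collection (I0 = CLOSURE({[D' → . D]}), then GOTO on every symbol after a dot until no new states appear). It has 5 states:
  I0: { [C → . /], [C → . f], [D → . /], [D → . C], [D → . f], [D' → . D] }  — shift
  I1: { [C → / .], [D → / .] }  — 2 reduces
  I2: { [D → C .] }  — reduce
  I3: { [D' → D .] }  — accept
  I4: { [C → f .], [D → f .] }  — 2 reduces

No state contains both a complete item and a shift item.

Answer: No shift-reduce conflicts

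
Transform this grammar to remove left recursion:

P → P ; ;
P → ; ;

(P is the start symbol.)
P is directly left-recursive. The standard transformation for
  A → A α₁ | ... | A α_m | β₁ | ... | β_n
is
  A  → β₁ A' | ... | β_n A'
  A' → α₁ A' | ... | α_m A' | ε

P → ; ; becomes P → ; ; P'
P → P ; ; becomes P' → ; ; P'
Add P' → ε

Resulting grammar:
P → ; ; P'
P' → ; ; P'
P' → ε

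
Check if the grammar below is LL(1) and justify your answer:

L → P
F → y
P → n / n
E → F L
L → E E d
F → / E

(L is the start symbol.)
Relevant sets:
  FIRST(P) = { 'n' }
  FIRST(E) = { '/', 'y' }

For L:
  PREDICT(L → P) = { 'n' }
  PREDICT(L → E E d) = { '/', 'y' }
For F:
  PREDICT(F → y) = { 'y' }
  PREDICT(F → '/' E) = { '/' }
P, E have a single production, so nothing to check there.

All predict sets are disjoint. The grammar IS LL(1).

Answer: Yes, the grammar is LL(1).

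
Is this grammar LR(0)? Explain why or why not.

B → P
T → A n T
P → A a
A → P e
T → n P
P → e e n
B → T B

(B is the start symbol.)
No. Shift-reduce conflict between [B → P .] and [A → P . e]

Augment with B' → B and build the canonical LR(0) collection (I0 = CLOSURE({[B' → . B]}), then GOTO on every symbol after a dot until no new states appear). It has 17 states:
  I0: { [A → . P e], [B → . P], [B → . T B], [B' → . B], [P → . A a], [P → . e e n], [T → . A n T], [T → . n P] }  — shift
  I1: { [P → A . a], [T → A . n T] }  — shift
  I2: { [B' → B .] }  — accept
  I3: { [A → P . e], [B → P .] }  — shift, reduce
  I4: { [A → . P e], [B → . P], [B → . T B], [B → T . B], [P → . A a], [P → . e e n], [T → . A n T], [T → . n P] }  — shift
  I5: { [P → e . e n] }  — shift
  I6: { [A → . P e], [P → . A a], [P → . e e n], [T → n . P] }  — shift
  I7: { [P → A . a] }  — shift
  I8: { [A → P . e], [T → n P .] }  — shift, reduce
  I9: { [A → P e .] }  — reduce
  I10: { [P → A a .] }  — reduce
  I11: { [P → e e . n] }  — shift
  I12: { [P → e e n .] }  — reduce
  I13: { [B → T B .] }  — reduce
  I14: { [A → . P e], [P → . A a], [P → . e e n], [T → . A n T], [T → . n P], [T → A n . T] }  — shift
  I15: { [A → P . e] }  — shift
  I16: { [T → A n T .] }  — reduce

Conflict in state I3:
  Shift-reduce conflict between [B → P .] and [A → P . e]
So the grammar is NOT LR(0).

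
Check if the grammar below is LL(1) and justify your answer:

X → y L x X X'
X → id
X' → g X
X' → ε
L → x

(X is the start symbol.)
A grammar is LL(1) if for each non-terminal N with multiple productions, the predict sets of those productions are pairwise disjoint, where PREDICT(N → α) = (FIRST(α) \ {ε}) ∪ (FOLLOW(N) if α ⇒* ε).

Relevant sets:
  FOLLOW(X') = { $, 'g' }

For X:
  PREDICT(X → y L x X X') = { 'y' }
  PREDICT(X → id) = { 'id' }
For X':
  PREDICT(X' → g X) = { 'g' }
  PREDICT(X' → ε) = { $, 'g' }
L has a single production, so nothing to check there.

Conflict found: Predict set conflict for X': { 'g' }
The grammar is NOT LL(1).

Answer: No. Predict set conflict for X': { 'g' }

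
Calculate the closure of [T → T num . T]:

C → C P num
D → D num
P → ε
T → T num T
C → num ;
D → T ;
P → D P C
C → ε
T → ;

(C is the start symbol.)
{ [T → . ;], [T → . T num T], [T → T num . T] }

Start with: [T → T num . T]
  [T → T num . T] has the dot before T: add [T → . T num T], [T → . ;]
No further items can be added.

CLOSURE = { [T → . ;], [T → . T num T], [T → T num . T] }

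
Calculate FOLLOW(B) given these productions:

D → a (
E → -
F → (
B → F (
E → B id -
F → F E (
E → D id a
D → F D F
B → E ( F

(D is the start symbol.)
To compute FOLLOW(B), find every occurrence of B on a right-hand side N → α B β: add FIRST(β) \ {ε}, and if β is empty or nullable also add FOLLOW(N). Iterate to a fixed point.

In E → B id -: B is followed by id '-', add FIRST(id '-') \ {ε} = { 'id' }

Taking the union: FOLLOW(B) = { 'id' }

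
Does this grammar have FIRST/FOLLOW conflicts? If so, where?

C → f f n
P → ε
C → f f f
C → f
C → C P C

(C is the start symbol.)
Nullable non-terminals: P.
P has a nullable alternative but only one production, so nothing to check.

C has no nullable alternative, so no FIRST/FOLLOW check is needed there.

No FIRST/FOLLOW conflicts found.

Answer: No FIRST/FOLLOW conflicts.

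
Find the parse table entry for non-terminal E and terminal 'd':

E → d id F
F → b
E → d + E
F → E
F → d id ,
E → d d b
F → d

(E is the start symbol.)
To find M[E, 'd'], we find productions for E where 'd' is in the predict set (PREDICT(N → α) = (FIRST(α) \ {ε}) ∪ (FOLLOW(N) if α ⇒* ε)).

E → d id F: PREDICT = { 'd' }
  'd' is in predict set, so this production goes in M[E, 'd']
E → d + E: PREDICT = { 'd' }
  'd' is in predict set, so this production goes in M[E, 'd']
E → d d b: PREDICT = { 'd' }
  'd' is in predict set, so this production goes in M[E, 'd']

M[E, 'd'] = E → d id F, E → d + E, E → d d b  (a multiply-defined cell — the grammar is not LL(1))

Answer: E → d id F, E → d + E, E → d d b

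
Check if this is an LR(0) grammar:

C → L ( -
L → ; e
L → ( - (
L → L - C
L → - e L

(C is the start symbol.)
No. Shift-reduce conflict between [L → - e L .] and [L → L . - C]

A grammar is LR(0) if no state in the canonical LR(0) collection has:
  - both a shift item (dot before a terminal) and a complete item (shift-reduce conflict), or
  - two or more complete items (reduce-reduce conflict; the accept item [C' → C .] counts as a complete item here).

Augment with C' → C and build the canonical LR(0) collection (I0 = CLOSURE({[C' → . C]}), then GOTO on every symbol after a dot until no new states appear). It has 15 states:
  I0: { [C → . L ( -], [C' → . C], [L → . ( - (], [L → . - e L], [L → . ; e], [L → . L - C] }  — shift
  I1: { [L → ( . - (] }  — shift
  I2: { [L → - . e L] }  — shift
  I3: { [L → ; . e] }  — shift
  I4: { [C' → C .] }  — accept
  I5: { [C → L . ( -], [L → L . - C] }  — shift
  I6: { [C → L ( . -] }  — shift
  I7: { [C → . L ( -], [L → . ( - (], [L → . - e L], [L → . ; e], [L → . L - C], [L → L - . C] }  — shift
  I8: { [L → L - C .] }  — reduce
  I9: { [C → L ( - .] }  — reduce
  I10: { [L → ; e .] }  — reduce
  I11: { [L → - e . L], [L → . ( - (], [L → . - e L], [L → . ; e], [L → . L - C] }  — shift
  I12: { [L → - e L .], [L → L . - C] }  — shift, reduce
  I13: { [L → ( - . (] }  — shift
  I14: { [L → ( - ( .] }  — reduce

Conflict in state I12:
  Shift-reduce conflict between [L → - e L .] and [L → L . - C]
So the grammar is NOT LR(0).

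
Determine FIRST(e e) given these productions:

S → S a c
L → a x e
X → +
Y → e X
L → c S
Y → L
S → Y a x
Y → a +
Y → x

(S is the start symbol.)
To compute FIRST(e e), process the symbols left to right:
Symbol e is a terminal. Add 'e' and stop.
FIRST(e e) = { 'e' }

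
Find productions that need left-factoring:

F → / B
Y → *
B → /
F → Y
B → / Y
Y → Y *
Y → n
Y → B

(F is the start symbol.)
Left-factoring is needed when two productions for the same non-terminal
share a common prefix on the right-hand side.

Productions for F:
  F → / B
  F → Y
Productions for Y:
  Y → *
  Y → Y *
  Y → n
  Y → B
Productions for B:
  B → /
  B → / Y

Found common prefix '/' in productions for B

Answer: Yes, B has productions with common prefix '/'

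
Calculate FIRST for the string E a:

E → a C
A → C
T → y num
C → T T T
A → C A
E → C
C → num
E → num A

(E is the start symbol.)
{ 'a', 'num', 'y' }

FIRST sets of the non-terminals involved (from the grammar, by fixed-point iteration):
  FIRST(E) = { 'a', 'num', 'y' }

To compute FIRST(E a), process the symbols left to right:
Symbol E is a non-terminal. Add FIRST(E) \ {ε} = { 'a', 'num', 'y' }
E is not nullable (ε ∉ FIRST(E)), so stop here.
FIRST(E a) = { 'a', 'num', 'y' }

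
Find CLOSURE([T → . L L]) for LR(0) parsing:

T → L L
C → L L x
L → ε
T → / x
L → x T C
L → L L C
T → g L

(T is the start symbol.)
Start with: [T → . L L]
  [T → . L L] has the dot before L: add [L → .], [L → . x T C], [L → . L L C]
No further items can be added.

CLOSURE = { [L → . L L C], [L → . x T C], [L → .], [T → . L L] }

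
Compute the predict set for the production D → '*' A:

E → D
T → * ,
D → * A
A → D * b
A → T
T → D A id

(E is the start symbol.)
{ '*' }

PREDICT(D → '*' A) = (FIRST(RHS) \ {ε}) ∪ (FOLLOW(D) if ε ∈ FIRST(RHS), i.e. RHS ⇒* ε)
FIRST('*' A) = { '*' }
ε ∉ FIRST('*' A), so FOLLOW(D) is not added.
PREDICT(D → '*' A) = { '*' }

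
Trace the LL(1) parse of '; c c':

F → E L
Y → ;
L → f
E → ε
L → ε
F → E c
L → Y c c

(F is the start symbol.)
LL(1) parsing maintains a stack (initially the start symbol over $) and the input. At each step: if the stack top is a terminal, match it against the current input token; if it is a non-terminal N, replace it with the RHS of M[N, lookahead] (the unique production whose predict set contains the lookahead).

Stack is shown with the top on the left.

Stack    Input    Action
------------------------
F $      ; c c $  output F → E L
E L $    ; c c $  output E → ε
L $      ; c c $  output L → Y c c
Y c c $  ; c c $  output Y → ;
; c c $  ; c c $  match ';'
c c $    c c $    match 'c'
c $      c $      match 'c'
$        $        accept

The string is accepted.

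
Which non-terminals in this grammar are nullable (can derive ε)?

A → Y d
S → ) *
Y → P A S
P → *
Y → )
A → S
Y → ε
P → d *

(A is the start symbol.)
A non-terminal is nullable if it can derive ε (the empty string): either it has an ε-production, or it has a production whose right-hand side consists entirely of nullable non-terminals.

ε-productions: Y → ε
So Y is immediately nullable.
No further non-terminal can be added: every production for the remaining non-terminals contains a terminal or a non-nullable non-terminal.
Nullable = { 'Y' }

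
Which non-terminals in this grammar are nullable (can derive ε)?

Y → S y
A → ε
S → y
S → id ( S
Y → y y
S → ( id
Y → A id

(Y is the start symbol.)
{ 'A' }

ε-productions: A → ε
So A is immediately nullable.
No further non-terminal can be added: every production for the remaining non-terminals contains a terminal or a non-nullable non-terminal.
Nullable = { 'A' }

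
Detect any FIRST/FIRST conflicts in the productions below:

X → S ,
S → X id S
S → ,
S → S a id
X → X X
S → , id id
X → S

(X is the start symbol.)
Yes. X → S ',' / X → X X on { ',' }; X → S ',' / X → S on { ',' }; X → X X / X → S on { ',' }; S → X id S / S → ',' on { ',' }; S → X id S / S → S a id on { ',' }; S → X id S / S → ',' id id on { ',' }; S → ',' / S → S a id on { ',' }; S → ',' / S → ',' id id on { ',' }; S → S a id / S → ',' id id on { ',' }

FIRST sets of the non-terminals at (or reachable through a nullable prefix from) the front of some alternative:
  FIRST(S) = { ',' }
  FIRST(X) = { ',' }

Productions for X:
  X → S ,: FIRST = { ',' }
  X → X X: FIRST = { ',' }
  X → S: FIRST = { ',' }
Productions for S:
  S → X id S: FIRST = { ',' }
  S → ,: FIRST = { ',' }
  S → S a id: FIRST = { ',' }
  S → , id id: FIRST = { ',' }

Conflict for X: X → S , and X → X X
  Overlap: { ',' }
Conflict for X: X → S , and X → S
  Overlap: { ',' }
Conflict for X: X → X X and X → S
  Overlap: { ',' }
Conflict for S: S → X id S and S → ,
  Overlap: { ',' }
Conflict for S: S → X id S and S → S a id
  Overlap: { ',' }
Conflict for S: S → X id S and S → , id id
  Overlap: { ',' }
Conflict for S: S → , and S → S a id
  Overlap: { ',' }
Conflict for S: S → , and S → , id id
  Overlap: { ',' }
Conflict for S: S → S a id and S → , id id
  Overlap: { ',' }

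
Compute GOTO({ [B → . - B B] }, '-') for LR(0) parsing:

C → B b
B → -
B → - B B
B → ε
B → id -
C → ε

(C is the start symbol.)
{ [B → - . B B], [B → . - B B], [B → . -], [B → . id -], [B → .] }

GOTO(I, '-') = CLOSURE({ [A → αX.β] : [A → α.Xβ] ∈ I, X = '-' })

Items with dot before '-', with the dot advanced:
  [B → . - B B] → [B → - . B B]
Closure of the advanced items:
  [B → - . B B] has the dot before B: add [B → . -], [B → . - B B], [B → .], [B → . id -]

GOTO = { [B → - . B B], [B → . - B B], [B → . -], [B → . id -], [B → .] }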